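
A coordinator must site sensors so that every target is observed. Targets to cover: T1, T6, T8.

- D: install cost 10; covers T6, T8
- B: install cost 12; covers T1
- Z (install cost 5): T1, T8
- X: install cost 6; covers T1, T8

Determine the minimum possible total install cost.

15

Choose D and Z: together they cover T1, T6, T8 — every target.
Total install cost: 10 + 5 = 15.
No cover costs less than 15.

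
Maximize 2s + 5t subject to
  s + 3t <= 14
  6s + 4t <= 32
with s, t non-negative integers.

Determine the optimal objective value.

Relaxing integrality, the LP optimum is 24.29 at (s,t) = (2.86, 3.71), which is not an integer point.
(s,t)=(2,4): 1·2+3·4=14≤14, 6·2+4·4=28≤32, objective 24.
(s,t)=(1,4): 1·1+3·4=13≤14, 6·1+4·4=22≤32, objective 22.
(s,t)=(3,3): 1·3+3·3=12≤14, 6·3+4·3=30≤32, objective 21.
No feasible integer point exceeds 24.

24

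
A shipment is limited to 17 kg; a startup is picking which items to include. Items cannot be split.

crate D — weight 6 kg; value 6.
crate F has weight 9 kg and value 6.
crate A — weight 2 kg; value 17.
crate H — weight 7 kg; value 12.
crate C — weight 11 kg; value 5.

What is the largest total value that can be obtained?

crate D + crate A + crate H: weight 6 + 2 + 7 = 15 ≤ 17, value 6 + 17 + 12 = 35.
crate A + crate H: weight 2 + 7 = 9 ≤ 17, value 17 + 12 = 29.
Best is crate D, crate A, and crate H with total value 35.

35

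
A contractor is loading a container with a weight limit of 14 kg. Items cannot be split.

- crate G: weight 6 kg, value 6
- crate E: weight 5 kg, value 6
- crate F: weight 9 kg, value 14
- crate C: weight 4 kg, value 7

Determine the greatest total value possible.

Take crate F and crate C: weight 9 + 4 = 13 ≤ 14, value 14 + 7 = 21.
No other feasible combination does better.

21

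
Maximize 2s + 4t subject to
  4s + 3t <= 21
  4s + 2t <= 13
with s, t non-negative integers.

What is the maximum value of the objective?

24

(s,t)=(0,6): 4·0+3·6=18≤21, 4·0+2·6=12≤13, objective 24.
(s,t)=(0,5): 4·0+3·5=15≤21, 4·0+2·5=10≤13, objective 20.
No feasible integer point exceeds 24.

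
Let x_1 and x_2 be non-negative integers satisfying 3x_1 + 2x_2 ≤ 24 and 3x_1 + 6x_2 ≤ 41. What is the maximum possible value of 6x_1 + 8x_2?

The continuous relaxation peaks at (5.17, 4.25) with value 65.00; rounding to a feasible lattice point costs some objective.
(x_1,x_2)=(5,4): 3·5+2·4=23≤24, 3·5+6·4=39≤41, objective 62.
(x_1,x_2)=(6,3): 3·6+2·3=24≤24, 3·6+6·3=36≤41, objective 60.
(x_1,x_2)=(4,4): 3·4+2·4=20≤24, 3·4+6·4=36≤41, objective 56.
(x_1,x_2)=(5,3): 3·5+2·3=21≤24, 3·5+6·3=33≤41, objective 54.
The best lattice point is (5,4), giving 62.

62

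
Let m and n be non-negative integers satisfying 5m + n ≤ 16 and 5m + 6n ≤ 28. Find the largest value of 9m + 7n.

39

Relaxing integrality, the LP optimum is 41.28 at (m,n) = (2.72, 2.4), which is not an integer point.
(m,n)=(2,3): 5·2+1·3=13≤16, 5·2+6·3=28≤28, objective 39.
(m,n)=(3,1): 5·3+1·1=16≤16, 5·3+6·1=21≤28, objective 34.
(m,n)=(2,2): 5·2+1·2=12≤16, 5·2+6·2=22≤28, objective 32.
(m,n)=(1,3): 5·1+1·3=8≤16, 5·1+6·3=23≤28, objective 30.
Maximum is 39 at (m,n)=(2,3).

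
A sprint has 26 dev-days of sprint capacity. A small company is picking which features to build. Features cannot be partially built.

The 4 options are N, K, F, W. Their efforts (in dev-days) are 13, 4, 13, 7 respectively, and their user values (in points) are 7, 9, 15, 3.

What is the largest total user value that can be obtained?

K + F: effort 4 + 13 = 17 ≤ 26, user value 9 + 15 = 24.
K + F + W: effort 4 + 13 + 7 = 24 ≤ 26, user value 9 + 15 + 3 = 27.
N + F: effort 13 + 13 = 26 ≤ 26, user value 7 + 15 = 22.
Best is K, F, and W with total user value 27.

27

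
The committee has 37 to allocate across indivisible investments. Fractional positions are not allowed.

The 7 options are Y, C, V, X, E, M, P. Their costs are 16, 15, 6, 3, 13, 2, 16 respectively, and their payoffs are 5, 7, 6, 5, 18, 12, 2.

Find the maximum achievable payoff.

43

C + V + E + M: cost 15 + 6 + 13 + 2 = 36 ≤ 37, payoff 7 + 6 + 18 + 12 = 43.
C + X + E + M: cost 15 + 3 + 13 + 2 = 33 ≤ 37, payoff 7 + 5 + 18 + 12 = 42.
V + X + E + M: cost 6 + 3 + 13 + 2 = 24 ≤ 37, payoff 6 + 5 + 18 + 12 = 41.
Best is C, V, E, and M with total payoff 43.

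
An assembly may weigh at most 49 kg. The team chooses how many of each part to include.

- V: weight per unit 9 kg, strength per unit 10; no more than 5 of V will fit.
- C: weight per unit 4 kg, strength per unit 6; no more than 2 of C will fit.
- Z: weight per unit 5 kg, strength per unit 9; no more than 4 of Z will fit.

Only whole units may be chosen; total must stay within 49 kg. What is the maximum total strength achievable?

Z has the best ratio (9/5); taking only Z gives at most 4×9 = 36 (stopped by the supply cap of 4).
Mixing does better — 2×V, 2×C, and 4×Z: weight 46 ≤ 49, strength 2·10 + 2·6 + 4·9 = 68.

68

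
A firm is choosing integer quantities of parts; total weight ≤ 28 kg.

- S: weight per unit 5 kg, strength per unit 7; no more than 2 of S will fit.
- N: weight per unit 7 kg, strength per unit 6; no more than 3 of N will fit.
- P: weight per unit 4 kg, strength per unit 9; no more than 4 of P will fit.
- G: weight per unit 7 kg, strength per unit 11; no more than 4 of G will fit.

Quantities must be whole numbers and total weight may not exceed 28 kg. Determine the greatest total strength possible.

54

Take 1×S, 4×P, and 1×G: weight 28 ≤ 28, strength 1·7 + 4·9 + 1·11 = 54.
P has the best ratio (9/4) and is taken to its limit of 4; remaining capacity is filled optimally with the others.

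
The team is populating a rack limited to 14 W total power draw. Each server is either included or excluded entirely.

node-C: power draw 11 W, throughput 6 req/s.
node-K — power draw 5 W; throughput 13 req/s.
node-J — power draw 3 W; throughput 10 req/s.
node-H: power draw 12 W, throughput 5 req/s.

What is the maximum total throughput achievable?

Take node-K and node-J: power draw 5 + 3 = 8 ≤ 14, throughput 13 + 10 = 23.
No other feasible combination does better.

23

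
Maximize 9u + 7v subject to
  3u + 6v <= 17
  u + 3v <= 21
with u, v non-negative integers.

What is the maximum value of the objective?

The continuous relaxation peaks at (5.67, 0) with value 51.00; rounding to a feasible lattice point costs some objective.
(u,v)=(5,0): 3·5+6·0=15≤17, 1·5+3·0=5≤21, objective 45.
(u,v)=(4,0): 3·4+6·0=12≤17, 1·4+3·0=4≤21, objective 36.
No feasible integer point exceeds 45.

45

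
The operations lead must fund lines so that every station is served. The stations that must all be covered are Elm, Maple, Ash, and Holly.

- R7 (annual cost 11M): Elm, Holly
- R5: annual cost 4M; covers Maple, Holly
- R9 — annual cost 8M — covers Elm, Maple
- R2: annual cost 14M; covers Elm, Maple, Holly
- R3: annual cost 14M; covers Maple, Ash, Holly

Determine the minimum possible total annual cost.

The greedy cost-per-new-station heuristic would pick R5, R9, and R3 for 26, but a cheaper cover exists.
Choose R9 and R3: together they cover Elm, Maple, Ash, Holly — every station.
Total annual cost: 8 + 14 = 22.
No cover costs less than 22.

22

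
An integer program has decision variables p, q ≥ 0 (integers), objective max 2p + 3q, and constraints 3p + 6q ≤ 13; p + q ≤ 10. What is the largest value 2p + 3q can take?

Relaxing integrality, the LP optimum is 8.67 at (p,q) = (4.33, 0), which is not an integer point.
(p,q)=(4,0): 3·4+6·0=12≤13, 1·4+1·0=4≤10, objective 8.
(p,q)=(3,0): 3·3+6·0=9≤13, 1·3+1·0=3≤10, objective 6.
Maximum is 8 at (p,q)=(4,0).

8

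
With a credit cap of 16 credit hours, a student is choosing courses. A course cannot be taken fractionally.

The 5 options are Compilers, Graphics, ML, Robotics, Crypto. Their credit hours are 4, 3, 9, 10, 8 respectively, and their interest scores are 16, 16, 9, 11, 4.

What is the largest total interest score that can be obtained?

Take Compilers, Graphics, and ML: credit hours 4 + 3 + 9 = 16 ≤ 16, interest score 16 + 16 + 9 = 41.
No other feasible combination does better.

41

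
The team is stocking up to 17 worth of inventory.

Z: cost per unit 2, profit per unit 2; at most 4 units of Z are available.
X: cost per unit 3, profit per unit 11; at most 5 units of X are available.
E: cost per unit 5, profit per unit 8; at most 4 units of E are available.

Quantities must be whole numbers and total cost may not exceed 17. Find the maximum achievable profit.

5×X: cost 15 ≤ 17, profit 5·11 = 55.
1×Z and 5×X: cost 17 ≤ 17, profit 1·2 + 5·11 = 57.
Best is 57.

57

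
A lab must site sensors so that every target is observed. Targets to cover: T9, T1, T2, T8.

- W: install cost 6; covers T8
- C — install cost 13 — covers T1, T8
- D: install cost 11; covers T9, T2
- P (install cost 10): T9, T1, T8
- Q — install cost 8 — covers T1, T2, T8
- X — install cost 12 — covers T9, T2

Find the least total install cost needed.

Choose P and Q: together they cover T9, T1, T2, T8 — every target.
Total install cost: 10 + 8 = 18.

18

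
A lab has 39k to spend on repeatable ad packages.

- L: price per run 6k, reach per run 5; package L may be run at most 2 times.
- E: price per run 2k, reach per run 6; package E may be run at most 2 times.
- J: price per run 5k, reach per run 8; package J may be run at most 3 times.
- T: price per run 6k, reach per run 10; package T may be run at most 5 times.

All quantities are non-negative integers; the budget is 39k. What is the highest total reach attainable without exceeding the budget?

70

E has the best ratio (6/2); taking only E gives at most 2×6 = 12 (stopped by the supply cap of 2).
Mixing does better — 2×E, 1×J, and 5×T: price 39 ≤ 39, reach 2·6 + 1·8 + 5·10 = 70.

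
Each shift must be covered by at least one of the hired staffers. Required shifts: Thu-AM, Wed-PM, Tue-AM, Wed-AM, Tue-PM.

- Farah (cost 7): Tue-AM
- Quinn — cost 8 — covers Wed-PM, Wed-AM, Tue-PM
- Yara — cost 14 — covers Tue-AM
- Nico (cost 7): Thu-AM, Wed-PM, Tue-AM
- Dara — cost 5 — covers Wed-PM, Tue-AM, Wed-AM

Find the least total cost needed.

15

The greedy cost-per-new-shift heuristic would pick Dara, Nico, and Quinn for 20, but a cheaper cover exists.
Choose Quinn and Nico: together they cover Thu-AM, Wed-PM, Tue-AM, Wed-AM, Tue-PM — every shift.
Total cost: 8 + 7 = 15.
No cover costs less than 15.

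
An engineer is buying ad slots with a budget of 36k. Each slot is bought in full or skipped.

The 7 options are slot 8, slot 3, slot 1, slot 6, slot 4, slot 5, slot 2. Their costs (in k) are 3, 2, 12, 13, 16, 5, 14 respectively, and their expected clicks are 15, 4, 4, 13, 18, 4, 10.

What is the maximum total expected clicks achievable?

50

This is a 0-1 knapsack instance.
Allowing fractional choices, the relaxed optimum would be about 51.6, but ad slots are indivisible.
slot 8 + slot 3 + slot 4 + slot 2: cost 3 + 2 + 16 + 14 = 35 ≤ 36, expected clicks 15 + 4 + 18 + 10 = 47.
slot 8 + slot 3 + slot 6 + slot 4: cost 3 + 2 + 13 + 16 = 34 ≤ 36, expected clicks 15 + 4 + 13 + 18 = 50.
Best is slot 8, slot 3, slot 6, and slot 4 with total expected clicks 50.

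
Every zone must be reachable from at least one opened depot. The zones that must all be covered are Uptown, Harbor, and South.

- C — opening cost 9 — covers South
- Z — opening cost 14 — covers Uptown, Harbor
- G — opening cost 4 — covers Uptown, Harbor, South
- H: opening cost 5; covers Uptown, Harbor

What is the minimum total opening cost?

This is a weighted set-cover instance.
G alone covers Uptown, Harbor, South — every zone.
Total opening cost: 4.

4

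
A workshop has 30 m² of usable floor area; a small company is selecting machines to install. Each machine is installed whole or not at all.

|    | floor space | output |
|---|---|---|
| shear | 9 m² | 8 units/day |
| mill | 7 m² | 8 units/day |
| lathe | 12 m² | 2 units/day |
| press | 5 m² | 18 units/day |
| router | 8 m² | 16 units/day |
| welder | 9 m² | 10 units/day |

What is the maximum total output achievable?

Allowing fractional choices, the relaxed optimum would be about 52.9, but machines are indivisible.
mill + press + router + welder: floor space 7 + 5 + 8 + 9 = 29 ≤ 30, output 8 + 18 + 16 + 10 = 52.
shear + mill + press + router: floor space 9 + 7 + 5 + 8 = 29 ≤ 30, output 8 + 8 + 18 + 16 = 50.
press + router + welder: floor space 5 + 8 + 9 = 22 ≤ 30, output 18 + 16 + 10 = 44.
Best is mill, press, router, and welder with total output 52.

52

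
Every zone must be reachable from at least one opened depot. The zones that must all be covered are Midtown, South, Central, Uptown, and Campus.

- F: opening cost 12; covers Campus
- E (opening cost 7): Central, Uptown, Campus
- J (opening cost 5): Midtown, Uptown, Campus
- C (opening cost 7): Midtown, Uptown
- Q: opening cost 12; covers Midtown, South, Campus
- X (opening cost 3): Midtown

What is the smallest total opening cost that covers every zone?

19

Choose E and Q: together they cover Midtown, South, Central, Uptown, Campus — every zone.
Total opening cost: 7 + 12 = 19.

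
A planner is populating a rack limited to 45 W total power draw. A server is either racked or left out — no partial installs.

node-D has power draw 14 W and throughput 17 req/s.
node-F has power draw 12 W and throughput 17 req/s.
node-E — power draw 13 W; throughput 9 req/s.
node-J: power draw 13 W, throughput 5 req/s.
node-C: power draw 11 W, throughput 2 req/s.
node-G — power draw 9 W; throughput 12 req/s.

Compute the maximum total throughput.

46

Take node-D, node-F, and node-G: power draw 14 + 12 + 9 = 35 ≤ 45, throughput 17 + 17 + 12 = 46.
No other feasible combination does better.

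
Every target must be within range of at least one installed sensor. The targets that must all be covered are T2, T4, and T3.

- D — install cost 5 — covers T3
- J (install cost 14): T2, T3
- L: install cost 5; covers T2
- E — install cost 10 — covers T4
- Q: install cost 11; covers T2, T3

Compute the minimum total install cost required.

Choose D, L, and E: together they cover T2, T4, T3 — every target.
Total install cost: 5 + 5 + 10 = 20.

20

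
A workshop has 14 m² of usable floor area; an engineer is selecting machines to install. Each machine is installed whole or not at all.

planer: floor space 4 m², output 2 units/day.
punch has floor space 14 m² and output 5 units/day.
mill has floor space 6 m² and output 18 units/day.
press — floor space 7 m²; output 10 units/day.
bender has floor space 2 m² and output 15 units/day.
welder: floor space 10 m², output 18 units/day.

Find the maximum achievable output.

35

Allowing fractional choices, the relaxed optimum would be about 43.8, but machines are indivisible.
planer + mill + bender: floor space 4 + 6 + 2 = 12 ≤ 14, output 2 + 18 + 15 = 35.
mill + bender: floor space 6 + 2 = 8 ≤ 14, output 18 + 15 = 33.
Best is planer, mill, and bender with total output 35.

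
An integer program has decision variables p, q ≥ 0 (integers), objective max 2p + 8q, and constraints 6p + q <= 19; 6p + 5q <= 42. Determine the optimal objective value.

64

(p,q)=(0,8) is feasible, giving 64.
(p,q)=(1,7) is feasible, giving 58.
(p,q)=(0,7) is feasible, giving 56.
The best lattice point is (0,8), giving 64.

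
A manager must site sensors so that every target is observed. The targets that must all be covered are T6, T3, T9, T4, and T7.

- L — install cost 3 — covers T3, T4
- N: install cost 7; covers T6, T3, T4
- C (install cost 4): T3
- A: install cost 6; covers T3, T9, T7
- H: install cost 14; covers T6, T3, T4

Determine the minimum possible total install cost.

13

This is an integer covering problem.
The greedy cost-per-new-target heuristic would pick L, A, and N for 16, but a cheaper cover exists.
Choose N and A: together they cover T6, T3, T9, T4, T7 — every target.
Total install cost: 7 + 6 = 13.
No cover costs less than 13.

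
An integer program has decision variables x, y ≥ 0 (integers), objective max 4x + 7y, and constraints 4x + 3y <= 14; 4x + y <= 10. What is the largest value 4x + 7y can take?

Relaxing integrality, the LP optimum is 32.67 at (x,y) = (0, 4.67), which is not an integer point.
(x,y)=(0,4): 4·0+3·4=12≤14, 4·0+1·4=4≤10, objective 28.
(x,y)=(1,3): 4·1+3·3=13≤14, 4·1+1·3=7≤10, objective 25.
(x,y)=(0,3): 4·0+3·3=9≤14, 4·0+1·3=3≤10, objective 21.
No feasible integer point exceeds 28.

28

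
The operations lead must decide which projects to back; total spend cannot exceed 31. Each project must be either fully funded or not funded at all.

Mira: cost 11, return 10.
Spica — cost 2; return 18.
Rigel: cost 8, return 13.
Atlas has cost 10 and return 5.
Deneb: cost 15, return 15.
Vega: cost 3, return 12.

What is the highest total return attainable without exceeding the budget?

58

Spica + Rigel + Deneb + Vega: cost 2 + 8 + 15 + 3 = 28 ≤ 31, return 18 + 13 + 15 + 12 = 58.
Mira + Spica + Deneb + Vega: cost 11 + 2 + 15 + 3 = 31 ≤ 31, return 10 + 18 + 15 + 12 = 55.
Mira + Spica + Rigel + Vega: cost 11 + 2 + 8 + 3 = 24 ≤ 31, return 10 + 18 + 13 + 12 = 53.
Best is Spica, Rigel, Deneb, and Vega with total return 58.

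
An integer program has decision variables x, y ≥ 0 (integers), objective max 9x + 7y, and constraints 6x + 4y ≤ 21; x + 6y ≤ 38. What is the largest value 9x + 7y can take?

35

Relaxing integrality, the LP optimum is 36.75 at (x,y) = (0, 5.25), which is not an integer point.
(x,y)=(0,5): 6·0+4·5=20≤21, 1·0+6·5=30≤38, objective 35.
(x,y)=(0,4): 6·0+4·4=16≤21, 1·0+6·4=24≤38, objective 28.
The best lattice point is (0,5), giving 35.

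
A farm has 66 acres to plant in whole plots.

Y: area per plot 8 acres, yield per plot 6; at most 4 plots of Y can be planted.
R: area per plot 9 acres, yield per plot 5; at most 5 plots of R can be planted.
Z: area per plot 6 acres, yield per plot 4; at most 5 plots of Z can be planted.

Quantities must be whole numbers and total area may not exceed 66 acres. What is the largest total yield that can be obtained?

This is a bounded integer knapsack.
4×Y, 1×R, and 4×Z: area 65 ≤ 66, yield 4·6 + 1·5 + 4·4 = 45.
3×Y, 2×R, and 4×Z: area 66 ≤ 66, yield 3·6 + 2·5 + 4·4 = 44.
Best is 45.

45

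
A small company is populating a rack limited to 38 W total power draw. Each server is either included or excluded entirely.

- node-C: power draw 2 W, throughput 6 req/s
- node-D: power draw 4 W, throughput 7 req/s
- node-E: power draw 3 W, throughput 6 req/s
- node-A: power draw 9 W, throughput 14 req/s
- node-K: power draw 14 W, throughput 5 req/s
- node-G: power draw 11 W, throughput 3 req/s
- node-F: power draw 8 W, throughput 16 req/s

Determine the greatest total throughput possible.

node-C + node-D + node-A + node-K + node-F: power draw 2 + 4 + 9 + 14 + 8 = 37 ≤ 38, throughput 6 + 7 + 14 + 5 + 16 = 48.
node-C + node-D + node-E + node-A + node-F: power draw 2 + 4 + 3 + 9 + 8 = 26 ≤ 38, throughput 6 + 7 + 6 + 14 + 16 = 49.
node-C + node-D + node-E + node-A + node-G + node-F: power draw 2 + 4 + 3 + 9 + 11 + 8 = 37 ≤ 38, throughput 6 + 7 + 6 + 14 + 3 + 16 = 52.
Best is node-C, node-D, node-E, node-A, node-G, and node-F with total throughput 52.

52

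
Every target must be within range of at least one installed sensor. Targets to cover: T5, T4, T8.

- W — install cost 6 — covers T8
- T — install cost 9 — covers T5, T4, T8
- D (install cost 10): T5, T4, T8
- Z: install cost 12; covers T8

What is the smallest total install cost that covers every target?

9

T alone covers T5, T4, T8 — every target.
Total install cost: 9.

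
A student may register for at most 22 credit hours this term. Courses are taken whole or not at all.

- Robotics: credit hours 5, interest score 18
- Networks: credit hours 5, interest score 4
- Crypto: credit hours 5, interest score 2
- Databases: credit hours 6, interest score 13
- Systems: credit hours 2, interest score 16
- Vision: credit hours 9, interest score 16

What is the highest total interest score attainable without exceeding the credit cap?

This is an integer program with binary decision variables.
Take Robotics, Databases, Systems, and Vision: credit hours 5 + 6 + 2 + 9 = 22 ≤ 22, interest score 18 + 13 + 16 + 16 = 63.
No other feasible combination does better.

63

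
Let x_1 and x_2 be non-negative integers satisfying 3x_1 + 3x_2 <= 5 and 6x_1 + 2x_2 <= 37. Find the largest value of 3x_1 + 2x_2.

Relaxing integrality, the LP optimum is 5.00 at (x_1,x_2) = (1.67, 0), which is not an integer point.
(x_1,x_2)=(1,0): 3·1+3·0=3≤5, 6·1+2·0=6≤37, objective 3.
(x_1,x_2)=(0,1): 3·0+3·1=3≤5, 6·0+2·1=2≤37, objective 2.
(x_1,x_2)=(0,0): 3·0+3·0=0≤5, 6·0+2·0=0≤37, objective 0.
Maximum is 3 at (x_1,x_2)=(1,0).

3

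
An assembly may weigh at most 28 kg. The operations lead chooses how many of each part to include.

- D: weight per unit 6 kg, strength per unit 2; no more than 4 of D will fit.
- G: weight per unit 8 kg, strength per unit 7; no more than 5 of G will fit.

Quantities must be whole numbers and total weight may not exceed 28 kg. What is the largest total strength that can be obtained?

21

Take 3×G: weight 24 ≤ 28, strength 3·7 = 21.
No other integer combination yields more.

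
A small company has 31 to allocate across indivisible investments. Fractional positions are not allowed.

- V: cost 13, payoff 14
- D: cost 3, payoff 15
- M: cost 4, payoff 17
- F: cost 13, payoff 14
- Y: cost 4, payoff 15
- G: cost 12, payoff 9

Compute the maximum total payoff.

Allowing fractional choices, the relaxed optimum would be about 68.5, but investments are indivisible.
V + D + M + Y: cost 13 + 3 + 4 + 4 = 24 ≤ 31, payoff 14 + 15 + 17 + 15 = 61.
D + M + F + Y: cost 3 + 4 + 13 + 4 = 24 ≤ 31, payoff 15 + 17 + 14 + 15 = 61.
D + M + Y + G: cost 3 + 4 + 4 + 12 = 23 ≤ 31, payoff 15 + 17 + 15 + 9 = 56.
The maximum payoff is 61; one optimal choice is V, D, M, and Y.

61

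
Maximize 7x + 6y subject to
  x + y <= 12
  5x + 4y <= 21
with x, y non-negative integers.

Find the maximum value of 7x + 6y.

31

The continuous relaxation peaks at (0, 5.25) with value 31.50; rounding to a feasible lattice point costs some objective.
(x,y)=(1,4): 1·1+1·4=5≤12, 5·1+4·4=21≤21, objective 31.
(x,y)=(0,5): 1·0+1·5=5≤12, 5·0+4·5=20≤21, objective 30.
(x,y)=(1,3): 1·1+1·3=4≤12, 5·1+4·3=17≤21, objective 25.
Maximum is 31 at (x,y)=(1,4).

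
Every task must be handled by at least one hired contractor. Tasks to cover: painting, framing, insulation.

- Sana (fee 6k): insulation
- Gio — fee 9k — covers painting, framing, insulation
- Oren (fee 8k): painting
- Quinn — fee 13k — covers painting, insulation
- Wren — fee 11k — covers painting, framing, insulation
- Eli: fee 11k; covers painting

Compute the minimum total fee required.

9

Gio alone covers painting, framing, insulation — every task.
Total fee: 9.
No cover costs less than 9.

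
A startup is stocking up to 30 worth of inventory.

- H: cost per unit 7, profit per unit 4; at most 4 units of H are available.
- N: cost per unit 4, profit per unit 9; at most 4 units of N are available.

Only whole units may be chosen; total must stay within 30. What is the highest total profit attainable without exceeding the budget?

44

This is a bounded integer knapsack.
Take 2×H and 4×N: cost 30 ≤ 30, profit 2·4 + 4·9 = 44.
N has the best ratio (9/4) and is taken to its limit of 4; remaining capacity is filled optimally with the others.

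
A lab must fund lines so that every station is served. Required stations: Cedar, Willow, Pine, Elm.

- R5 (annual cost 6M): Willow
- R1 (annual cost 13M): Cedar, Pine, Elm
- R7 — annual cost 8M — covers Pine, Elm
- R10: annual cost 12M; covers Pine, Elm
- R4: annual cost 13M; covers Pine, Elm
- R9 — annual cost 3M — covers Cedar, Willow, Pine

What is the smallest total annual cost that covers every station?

Choose R7 and R9: together they cover Cedar, Willow, Pine, Elm — every station.
Total annual cost: 8 + 3 = 11.
No cover costs less than 11.

11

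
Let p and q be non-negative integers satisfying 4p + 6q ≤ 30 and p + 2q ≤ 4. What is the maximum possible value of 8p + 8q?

32

(p,q)=(4,0): 4·4+6·0=16≤30, 1·4+2·0=4≤4, objective 32.
(p,q)=(3,0): 4·3+6·0=12≤30, 1·3+2·0=3≤4, objective 24.
Maximum is 32 at (p,q)=(4,0).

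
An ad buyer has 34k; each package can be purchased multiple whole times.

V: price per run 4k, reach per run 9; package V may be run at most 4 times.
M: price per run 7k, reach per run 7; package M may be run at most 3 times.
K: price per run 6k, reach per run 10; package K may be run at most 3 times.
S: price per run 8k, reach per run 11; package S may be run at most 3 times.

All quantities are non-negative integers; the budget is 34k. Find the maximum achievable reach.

V has the best ratio (9/4); taking only V gives at most 4×9 = 36 (stopped by the supply cap of 4).
Mixing does better — 4×V and 3×K: price 34 ≤ 34, reach 4·9 + 3·10 = 66.

66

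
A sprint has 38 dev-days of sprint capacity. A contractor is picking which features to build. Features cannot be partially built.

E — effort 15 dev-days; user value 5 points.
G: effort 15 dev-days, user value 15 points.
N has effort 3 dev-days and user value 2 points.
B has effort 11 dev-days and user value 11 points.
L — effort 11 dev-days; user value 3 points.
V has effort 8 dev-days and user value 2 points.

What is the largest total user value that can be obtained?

30

G + N + B + V: effort 15 + 3 + 11 + 8 = 37 ≤ 38, user value 15 + 2 + 11 + 2 = 30.
G + B + L: effort 15 + 11 + 11 = 37 ≤ 38, user value 15 + 11 + 3 = 29.
G + N + B: effort 15 + 3 + 11 = 29 ≤ 38, user value 15 + 2 + 11 = 28.
Best is G, N, B, and V with total user value 30.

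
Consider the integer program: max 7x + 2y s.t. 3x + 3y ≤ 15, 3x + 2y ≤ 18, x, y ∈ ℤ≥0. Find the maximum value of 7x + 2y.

(x,y)=(5,0): 3·5+3·0=15≤15, 3·5+2·0=15≤18, objective 35.
(x,y)=(4,1): 3·4+3·1=15≤15, 3·4+2·1=14≤18, objective 30.
(x,y)=(4,0): 3·4+3·0=12≤15, 3·4+2·0=12≤18, objective 28.
The best lattice point is (5,0), giving 35.

35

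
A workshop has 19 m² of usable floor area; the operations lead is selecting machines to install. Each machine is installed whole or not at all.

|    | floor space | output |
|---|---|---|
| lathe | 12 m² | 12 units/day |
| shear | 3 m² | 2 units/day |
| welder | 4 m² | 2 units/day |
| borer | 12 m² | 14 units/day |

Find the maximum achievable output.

18

Allowing fractional choices, the relaxed optimum would be about 21.0, but machines are indivisible.
shear + welder + borer: floor space 3 + 4 + 12 = 19 ≤ 19, output 2 + 2 + 14 = 18.
shear + borer: floor space 3 + 12 = 15 ≤ 19, output 2 + 14 = 16.
Best is shear, welder, and borer with total output 18.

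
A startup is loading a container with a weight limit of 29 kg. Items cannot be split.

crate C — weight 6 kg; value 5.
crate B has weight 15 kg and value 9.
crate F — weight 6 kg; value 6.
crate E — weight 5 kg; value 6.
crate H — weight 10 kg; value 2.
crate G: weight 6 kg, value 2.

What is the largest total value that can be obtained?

21

crate B + crate F + crate E: weight 15 + 6 + 5 = 26 ≤ 29, value 9 + 6 + 6 = 21.
crate C + crate B + crate E: weight 6 + 15 + 5 = 26 ≤ 29, value 5 + 9 + 6 = 20.
crate C + crate B + crate F: weight 6 + 15 + 6 = 27 ≤ 29, value 5 + 9 + 6 = 20.
Best is crate B, crate F, and crate E with total value 21.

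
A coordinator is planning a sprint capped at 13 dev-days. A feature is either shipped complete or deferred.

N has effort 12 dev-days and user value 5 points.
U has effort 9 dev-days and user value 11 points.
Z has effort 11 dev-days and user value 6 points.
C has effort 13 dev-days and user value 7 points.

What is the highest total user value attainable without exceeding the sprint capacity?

11

This is a 0-1 knapsack instance.
Allowing fractional choices, the relaxed optimum would be about 13.2, but features are indivisible.
C: effort 13 ≤ 13, user value 7.
U: effort 9 ≤ 13, user value 11.
Z: effort 11 ≤ 13, user value 6.
Best is U with total user value 11.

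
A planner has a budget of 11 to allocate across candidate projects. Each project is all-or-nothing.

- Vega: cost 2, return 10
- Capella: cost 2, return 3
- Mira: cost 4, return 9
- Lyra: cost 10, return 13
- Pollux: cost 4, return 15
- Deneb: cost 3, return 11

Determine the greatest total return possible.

39

Vega + Capella + Pollux + Deneb: cost 2 + 2 + 4 + 3 = 11 ≤ 11, return 10 + 3 + 15 + 11 = 39.
Mira + Pollux + Deneb: cost 4 + 4 + 3 = 11 ≤ 11, return 9 + 15 + 11 = 35.
Vega + Pollux + Deneb: cost 2 + 4 + 3 = 9 ≤ 11, return 10 + 15 + 11 = 36.
Best is Vega, Capella, Pollux, and Deneb with total return 39.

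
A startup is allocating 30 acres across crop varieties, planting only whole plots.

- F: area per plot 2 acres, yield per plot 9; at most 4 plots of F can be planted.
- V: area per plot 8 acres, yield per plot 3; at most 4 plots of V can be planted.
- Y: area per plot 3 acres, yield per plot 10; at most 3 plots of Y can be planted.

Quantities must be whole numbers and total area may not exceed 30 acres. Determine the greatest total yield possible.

This is a bounded integer knapsack.
4×F and 3×Y: area 17 ≤ 30, yield 4·9 + 3·10 = 66.
4×F, 1×V, and 3×Y: area 25 ≤ 30, yield 4·9 + 1·3 + 3·10 = 69.
Best is 69.

69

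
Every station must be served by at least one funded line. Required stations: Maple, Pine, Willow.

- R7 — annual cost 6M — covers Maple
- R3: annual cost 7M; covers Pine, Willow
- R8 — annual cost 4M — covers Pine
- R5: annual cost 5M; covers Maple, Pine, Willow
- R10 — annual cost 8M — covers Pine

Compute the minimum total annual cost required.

R5 alone covers Maple, Pine, Willow — every station.
Total annual cost: 5.
No cover costs less than 5.

5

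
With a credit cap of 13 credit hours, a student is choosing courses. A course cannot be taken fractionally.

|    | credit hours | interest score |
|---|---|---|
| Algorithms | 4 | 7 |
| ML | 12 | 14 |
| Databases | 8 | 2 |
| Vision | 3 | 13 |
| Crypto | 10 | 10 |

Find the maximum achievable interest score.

Take Vision and Crypto: credit hours 3 + 10 = 13 ≤ 13, interest score 13 + 10 = 23.
No other feasible combination does better.

23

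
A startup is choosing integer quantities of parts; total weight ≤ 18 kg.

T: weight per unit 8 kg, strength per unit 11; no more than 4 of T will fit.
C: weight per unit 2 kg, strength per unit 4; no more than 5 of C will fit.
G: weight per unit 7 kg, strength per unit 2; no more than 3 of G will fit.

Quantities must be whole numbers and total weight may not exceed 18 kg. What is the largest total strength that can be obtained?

31

1×T and 5×C: weight 18 ≤ 18, strength 1·11 + 5·4 = 31.
1×T and 4×C: weight 16 ≤ 18, strength 1·11 + 4·4 = 27.
Best is 31.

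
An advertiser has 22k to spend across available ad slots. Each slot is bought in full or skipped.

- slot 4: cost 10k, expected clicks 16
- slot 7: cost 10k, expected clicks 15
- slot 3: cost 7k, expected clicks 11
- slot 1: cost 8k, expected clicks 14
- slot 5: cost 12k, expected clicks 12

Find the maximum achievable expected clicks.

31

This is an integer program with binary decision variables.
slot 4 + slot 7: cost 10 + 10 = 20 ≤ 22, expected clicks 16 + 15 = 31.
slot 7 + slot 1: cost 10 + 8 = 18 ≤ 22, expected clicks 15 + 14 = 29.
slot 4 + slot 1: cost 10 + 8 = 18 ≤ 22, expected clicks 16 + 14 = 30.
Best is slot 4 and slot 7 with total expected clicks 31.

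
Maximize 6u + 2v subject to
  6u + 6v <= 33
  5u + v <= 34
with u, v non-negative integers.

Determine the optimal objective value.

(u,v)=(5,0) is feasible, giving 30.
(u,v)=(4,1) is feasible, giving 26.
(u,v)=(4,0) is feasible, giving 24.
The best lattice point is (5,0), giving 30.

30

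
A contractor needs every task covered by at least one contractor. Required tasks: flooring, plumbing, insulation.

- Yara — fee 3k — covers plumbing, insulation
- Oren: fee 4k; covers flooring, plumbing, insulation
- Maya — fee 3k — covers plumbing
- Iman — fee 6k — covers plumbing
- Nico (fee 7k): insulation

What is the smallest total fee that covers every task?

Oren alone covers flooring, plumbing, insulation — every task.
Total fee: 4.
No cover costs less than 4.

4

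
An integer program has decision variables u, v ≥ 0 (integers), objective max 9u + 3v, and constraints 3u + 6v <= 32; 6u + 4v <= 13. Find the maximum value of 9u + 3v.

(u,v)=(2,0): 3·2+6·0=6≤32, 6·2+4·0=12≤13, objective 18.
(u,v)=(1,1): 3·1+6·1=9≤32, 6·1+4·1=10≤13, objective 12.
Maximum is 18 at (u,v)=(2,0).

18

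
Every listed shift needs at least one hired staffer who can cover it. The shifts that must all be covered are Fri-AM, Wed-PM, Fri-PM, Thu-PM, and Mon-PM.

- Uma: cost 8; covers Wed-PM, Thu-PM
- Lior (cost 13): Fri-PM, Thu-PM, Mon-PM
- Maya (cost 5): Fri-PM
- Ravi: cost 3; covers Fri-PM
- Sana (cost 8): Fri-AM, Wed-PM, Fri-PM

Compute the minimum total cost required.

21

Choose Lior and Sana: together they cover Fri-AM, Wed-PM, Fri-PM, Thu-PM, Mon-PM — every shift.
Total cost: 13 + 8 = 21.
No cover costs less than 21.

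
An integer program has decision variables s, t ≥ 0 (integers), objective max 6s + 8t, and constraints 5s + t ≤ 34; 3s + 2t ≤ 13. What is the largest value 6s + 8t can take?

The continuous relaxation peaks at (0, 6.5) with value 52.00; rounding to a feasible lattice point costs some objective.
(s,t)=(0,6): 5·0+1·6=6≤34, 3·0+2·6=12≤13, objective 48.
(s,t)=(1,5): 5·1+1·5=10≤34, 3·1+2·5=13≤13, objective 46.
Maximum is 48 at (s,t)=(0,6).

48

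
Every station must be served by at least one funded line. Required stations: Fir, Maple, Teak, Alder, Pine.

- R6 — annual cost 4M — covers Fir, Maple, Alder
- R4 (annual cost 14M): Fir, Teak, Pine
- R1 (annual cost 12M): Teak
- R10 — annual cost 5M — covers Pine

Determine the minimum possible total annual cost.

18

The greedy cost-per-new-station heuristic would pick R6, R10, and R1 for 21, but a cheaper cover exists.
Choose R6 and R4: together they cover Fir, Maple, Teak, Alder, Pine — every station.
Total annual cost: 4 + 14 = 18.
No cover costs less than 18.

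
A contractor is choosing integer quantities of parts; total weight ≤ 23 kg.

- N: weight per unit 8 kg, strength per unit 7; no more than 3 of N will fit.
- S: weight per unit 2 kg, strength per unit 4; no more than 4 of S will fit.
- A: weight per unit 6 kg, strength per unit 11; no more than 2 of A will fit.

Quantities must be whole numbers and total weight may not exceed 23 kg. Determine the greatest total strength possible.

38

This is a bounded integer knapsack.
Take 4×S and 2×A: weight 20 ≤ 23, strength 4·4 + 2·11 = 38.
S has the best ratio (4/2) and is taken to its limit of 4; remaining capacity is filled optimally with the others.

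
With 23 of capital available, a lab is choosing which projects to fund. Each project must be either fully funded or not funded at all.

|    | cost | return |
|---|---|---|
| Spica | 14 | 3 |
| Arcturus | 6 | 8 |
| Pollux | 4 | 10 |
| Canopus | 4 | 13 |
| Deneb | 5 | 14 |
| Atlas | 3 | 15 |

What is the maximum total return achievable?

This is an integer program with binary decision variables.
Arcturus + Pollux + Canopus + Deneb + Atlas: cost 6 + 4 + 4 + 5 + 3 = 22 ≤ 23, return 8 + 10 + 13 + 14 + 15 = 60.
Pollux + Canopus + Deneb + Atlas: cost 4 + 4 + 5 + 3 = 16 ≤ 23, return 10 + 13 + 14 + 15 = 52.
Arcturus + Canopus + Deneb + Atlas: cost 6 + 4 + 5 + 3 = 18 ≤ 23, return 8 + 13 + 14 + 15 = 50.
Best is Arcturus, Pollux, Canopus, Deneb, and Atlas with total return 60.

60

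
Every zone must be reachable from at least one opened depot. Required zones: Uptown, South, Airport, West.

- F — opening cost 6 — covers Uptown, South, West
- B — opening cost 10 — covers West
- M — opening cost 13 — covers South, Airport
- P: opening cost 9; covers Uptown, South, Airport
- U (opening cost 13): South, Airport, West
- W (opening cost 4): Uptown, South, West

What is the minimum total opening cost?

Choose P and W: together they cover Uptown, South, Airport, West — every zone.
Total opening cost: 9 + 4 = 13.
No cover costs less than 13.

13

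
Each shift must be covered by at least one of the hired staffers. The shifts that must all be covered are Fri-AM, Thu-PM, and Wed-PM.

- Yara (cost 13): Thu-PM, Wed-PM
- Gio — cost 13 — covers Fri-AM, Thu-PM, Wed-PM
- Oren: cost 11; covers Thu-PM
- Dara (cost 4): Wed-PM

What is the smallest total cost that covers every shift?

13

The greedy cost-per-new-shift heuristic would pick Dara and Gio for 17, but a cheaper cover exists.
Gio alone covers Fri-AM, Thu-PM, Wed-PM — every shift.
Total cost: 13.
No cover costs less than 13.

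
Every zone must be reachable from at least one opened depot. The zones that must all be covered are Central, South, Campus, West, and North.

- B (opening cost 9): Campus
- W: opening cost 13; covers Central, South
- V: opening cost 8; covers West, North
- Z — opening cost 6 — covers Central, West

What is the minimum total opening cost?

30

This is a weighted set-cover instance.
Choose B, W, and V: together they cover Central, South, Campus, West, North — every zone.
Total opening cost: 9 + 13 + 8 = 30.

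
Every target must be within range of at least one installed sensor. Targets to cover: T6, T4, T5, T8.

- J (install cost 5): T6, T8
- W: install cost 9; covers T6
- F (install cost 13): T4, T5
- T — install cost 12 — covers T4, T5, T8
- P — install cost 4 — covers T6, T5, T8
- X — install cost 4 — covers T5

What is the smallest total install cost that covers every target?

16

This is a weighted set-cover instance.
Choose T and P: together they cover T6, T4, T5, T8 — every target.
Total install cost: 12 + 4 = 16.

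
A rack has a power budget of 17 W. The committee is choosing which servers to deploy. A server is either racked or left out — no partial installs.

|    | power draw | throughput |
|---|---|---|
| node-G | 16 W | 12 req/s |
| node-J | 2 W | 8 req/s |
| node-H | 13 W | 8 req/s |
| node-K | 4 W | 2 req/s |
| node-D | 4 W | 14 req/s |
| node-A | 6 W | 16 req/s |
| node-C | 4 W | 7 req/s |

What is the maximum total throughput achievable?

45

This is a 0-1 knapsack instance.
node-J + node-K + node-D + node-A: power draw 2 + 4 + 4 + 6 = 16 ≤ 17, throughput 8 + 2 + 14 + 16 = 40.
node-J + node-D + node-A + node-C: power draw 2 + 4 + 6 + 4 = 16 ≤ 17, throughput 8 + 14 + 16 + 7 = 45.
Best is node-J, node-D, node-A, and node-C with total throughput 45.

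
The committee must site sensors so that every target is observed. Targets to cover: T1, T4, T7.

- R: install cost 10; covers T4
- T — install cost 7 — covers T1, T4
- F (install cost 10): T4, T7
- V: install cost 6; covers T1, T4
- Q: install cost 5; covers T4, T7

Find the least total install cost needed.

11

This is a weighted set-cover instance.
Choose V and Q: together they cover T1, T4, T7 — every target.
Total install cost: 6 + 5 = 11.
No cover costs less than 11.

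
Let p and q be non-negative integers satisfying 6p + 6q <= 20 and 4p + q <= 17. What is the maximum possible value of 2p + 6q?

(p,q)=(0,3) is feasible, giving 18.
(p,q)=(1,2) is feasible, giving 14.
(p,q)=(0,2) is feasible, giving 12.
Maximum is 18 at (p,q)=(0,3).

18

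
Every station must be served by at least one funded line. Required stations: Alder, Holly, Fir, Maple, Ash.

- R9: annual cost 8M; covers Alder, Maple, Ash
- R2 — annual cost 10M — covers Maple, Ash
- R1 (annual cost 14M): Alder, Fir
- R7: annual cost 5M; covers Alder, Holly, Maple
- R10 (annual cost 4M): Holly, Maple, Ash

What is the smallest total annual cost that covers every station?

The greedy cost-per-new-station heuristic would pick R10, R7, and R1 for 23, but a cheaper cover exists.
Choose R1 and R10: together they cover Alder, Holly, Fir, Maple, Ash — every station.
Total annual cost: 14 + 4 = 18.
No cover costs less than 18.

18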